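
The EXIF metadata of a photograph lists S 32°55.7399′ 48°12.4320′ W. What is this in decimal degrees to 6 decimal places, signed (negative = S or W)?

-32.928998, -48.207200

Lat: 32 + 55.7399/60 = 32.9289983
hemisphere S, so the sign is −
Lon: 12.432′ = 0.207200°; total 48.2072000
hemisphere W, so the sign is −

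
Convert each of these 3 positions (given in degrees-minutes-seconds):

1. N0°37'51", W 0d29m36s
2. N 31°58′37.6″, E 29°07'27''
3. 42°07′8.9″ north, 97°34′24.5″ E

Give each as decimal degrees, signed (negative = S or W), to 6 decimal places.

Point 1:
  φ: 0° + 37/60 + 51/3600 = 0 + 0.616667 + 0.014167 = 0.6308333
  N → positive
  λ: 0 + 29/60 + 36/3600 = 0.4933333
  hemisphere W, so the sign is −
Point 2:
  Lat: 58′ + 37.6″ = 58.62667′; 31 + 58.62667/60 = 31.9771111
  N ⇒ keep positive
  λ: 29 + 7/60 + 27/3600 = 29.1241667
  E ⇒ keep positive
Point 3:
  Lat: 42 + 7/60 + 8.9/3600 = 42.1191389
  N → positive
  Longitude: 34′ + 24.5″ = 34.40833′; 97 + 34.40833/60 = 97.5734722
  E → positive

1. 0.630833, -0.493333
2. 31.977111, 29.124167
3. 42.119139, 97.573472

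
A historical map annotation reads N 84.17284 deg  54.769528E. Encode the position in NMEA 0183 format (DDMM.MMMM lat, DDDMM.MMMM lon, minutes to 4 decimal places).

φ: 84° + 0.172840 × 60 = 84° 10.370400′
Lon: minutes = (54.769528 − 54) × 60 = 46.171680

8410.3704,N / 05446.1717,E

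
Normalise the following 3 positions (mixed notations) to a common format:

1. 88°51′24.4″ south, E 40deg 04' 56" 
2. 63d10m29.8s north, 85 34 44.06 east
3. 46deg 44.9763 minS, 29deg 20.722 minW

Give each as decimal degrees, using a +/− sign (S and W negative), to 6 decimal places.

Point 1:
  Lat: 88° + 51/60 + 24.4/3600 = 88 + 0.850000 + 0.006778 = 88.8567778
  hemisphere S, so the sign is −
  Longitude: 40° + 4/60 + 56/3600 = 40 + 0.066667 + 0.015556 = 40.0822222
  E → positive
Point 2:
  Latitude: 10′ + 29.8″ = 10.49667′; 63 + 10.49667/60 = 63.1749444
  N ⇒ keep positive
  λ: 34′ + 44.06″ = 34.73433′; 85 + 34.73433/60 = 85.5789056
  E ⇒ keep positive
Point 3:
  φ: 44.9763′ = 0.749605°; total 46.7496050
  S ⇒ negate
  Lon: 29 + 20.722/60 = 29.3453667
  W → negative

1. -88.856778, 40.082222
2. 63.174944, 85.578906
3. -46.749605, -29.345367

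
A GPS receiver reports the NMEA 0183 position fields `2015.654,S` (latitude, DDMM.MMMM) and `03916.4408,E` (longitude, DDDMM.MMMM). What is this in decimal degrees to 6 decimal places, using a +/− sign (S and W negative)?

Lat: degrees = first 2 digits = 20, minutes = 15.654; 20 + 15.654/60 = 20.2609000
hemisphere S, so the sign is −
λ: split at 3 digits → 039° and 16.4408′; 39 + 16.4408/60 = 39.2740133
E → positive

-20.260900, 39.274013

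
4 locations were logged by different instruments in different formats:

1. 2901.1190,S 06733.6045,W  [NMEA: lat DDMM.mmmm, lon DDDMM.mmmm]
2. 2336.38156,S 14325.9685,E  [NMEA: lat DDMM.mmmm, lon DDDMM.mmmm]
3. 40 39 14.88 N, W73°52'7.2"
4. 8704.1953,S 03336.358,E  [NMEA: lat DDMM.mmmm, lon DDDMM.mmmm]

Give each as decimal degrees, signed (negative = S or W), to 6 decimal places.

Point 1:
  Latitude: split at 2 digits → 29° and 1.119′; 29 + 1.119/60 = 29.0186500
  hemisphere S, so the sign is −
  λ: degrees = first 3 digits = 67, minutes = 33.6045; 67 + 33.6045/60 = 67.5600750
  hemisphere W, so the sign is −
Point 2:
  Lat: split at 2 digits → 23° and 36.38156′; 23 + 36.38156/60 = 23.6063593
  S → negative
  Longitude: split at 3 digits → 143° and 25.9685′; 143 + 25.9685/60 = 143.4328083
  E → positive
Point 3:
  φ: 40 + 39/60 + 14.88/3600 = 40.6541333
  N → positive
  Longitude: 73° + 52/60 + 7.2/3600 = 73 + 0.866667 + 0.002000 = 73.8686667
  hemisphere W, so the sign is −
Point 4:
  φ: degrees = first 2 digits = 87, minutes = 4.1953; 87 + 4.1953/60 = 87.0699217
  hemisphere S, so the sign is −
  Lon: split at 3 digits → 033° and 36.358′; 33 + 36.358/60 = 33.6059667
  E → positive

1. -29.018650, -67.560075
2. -23.606359, 143.432808
3. 40.654133, -73.868667
4. -87.069922, 33.605967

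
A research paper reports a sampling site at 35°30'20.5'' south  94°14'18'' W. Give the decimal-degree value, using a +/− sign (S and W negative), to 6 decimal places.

-35.505694, -94.238333

Lat: 30′ + 20.5″ = 30.34167′; 35 + 30.34167/60 = 35.5056944
S → negative
Longitude: 94 + 14/60 + 18/3600 = 94.2383333
hemisphere W, so the sign is −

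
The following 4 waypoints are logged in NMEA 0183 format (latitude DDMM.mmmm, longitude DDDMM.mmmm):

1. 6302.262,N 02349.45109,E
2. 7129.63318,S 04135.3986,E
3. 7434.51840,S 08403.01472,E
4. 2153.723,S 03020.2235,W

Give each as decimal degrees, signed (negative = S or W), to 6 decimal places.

Point 1:
  φ: split at 2 digits → 63° and 2.262′; 63 + 2.262/60 = 63.0377000
  N → positive
  λ: split at 3 digits → 023° and 49.45109′; 23 + 49.45109/60 = 23.8241848
  E ⇒ keep positive
Point 2:
  Lat: split at 2 digits → 71° and 29.63318′; 71 + 29.63318/60 = 71.4938863
  S → negative
  λ: degrees = first 3 digits = 41, minutes = 35.3986; 41 + 35.3986/60 = 41.5899767
  E ⇒ keep positive
Point 3:
  φ: degrees = first 2 digits = 74, minutes = 34.5184; 74 + 34.5184/60 = 74.5753067
  hemisphere S, so the sign is −
  Lon: split at 3 digits → 084° and 3.01472′; 84 + 3.01472/60 = 84.0502453
  E ⇒ keep positive
Point 4:
  Latitude: degrees = first 2 digits = 21, minutes = 53.723; 21 + 53.723/60 = 21.8953833
  hemisphere S, so the sign is −
  Longitude: split at 3 digits → 030° and 20.2235′; 30 + 20.2235/60 = 30.3370583
  W ⇒ negate

1. 63.037700, 23.824185
2. -71.493886, 41.589977
3. -74.575307, 84.050245
4. -21.895383, -30.337058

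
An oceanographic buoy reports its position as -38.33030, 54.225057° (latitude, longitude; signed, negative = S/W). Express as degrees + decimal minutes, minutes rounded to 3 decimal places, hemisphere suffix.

38° 19.818′ S, 54° 13.503′ E

Latitude is negative → S; |value| = 38.330300
Lat: fractional part 0.330300 → 19.81800 minutes
λ: minutes = (54.225057 − 54) × 60 = 13.50342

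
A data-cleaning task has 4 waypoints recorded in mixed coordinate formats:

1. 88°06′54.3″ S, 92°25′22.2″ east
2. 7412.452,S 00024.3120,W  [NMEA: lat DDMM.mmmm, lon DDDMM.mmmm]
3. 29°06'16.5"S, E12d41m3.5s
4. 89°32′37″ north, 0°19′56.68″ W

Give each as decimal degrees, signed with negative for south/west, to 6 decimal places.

Point 1:
  φ: 88° + 6/60 + 54.3/3600 = 88 + 0.100000 + 0.015083 = 88.1150833
  hemisphere S, so the sign is −
  Longitude: 25′ + 22.2″ = 25.37000′; 92 + 25.37000/60 = 92.4228333
  E → positive
Point 2:
  Latitude: split at 2 digits → 74° and 12.452′; 74 + 12.452/60 = 74.2075333
  S → negative
  λ: degrees = first 3 digits = 0, minutes = 24.312; 0 + 24.312/60 = 0.4052000
  hemisphere W, so the sign is −
Point 3:
  Latitude: 6′ + 16.5″ = 6.27500′; 29 + 6.27500/60 = 29.1045833
  S → negative
  λ: 12 + 41/60 + 3.5/3600 = 12.6843056
  E → positive
Point 4:
  Latitude: 89° + 32/60 + 37/3600 = 89 + 0.533333 + 0.010278 = 89.5436111
  N ⇒ keep positive
  Lon: 0° + 19/60 + 56.68/3600 = 0 + 0.316667 + 0.015744 = 0.3324111
  hemisphere W, so the sign is −

1. -88.115083, 92.422833
2. -74.207533, -0.405200
3. -29.104583, 12.684306
4. 89.543611, -0.332411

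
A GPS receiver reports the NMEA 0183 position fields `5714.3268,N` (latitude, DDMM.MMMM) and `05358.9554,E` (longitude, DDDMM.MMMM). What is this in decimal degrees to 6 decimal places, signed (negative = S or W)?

57.238780, 53.982590

φ: degrees = first 2 digits = 57, minutes = 14.3268; 57 + 14.3268/60 = 57.2387800
N ⇒ keep positive
Lon: split at 3 digits → 053° and 58.9554′; 53 + 58.9554/60 = 53.9825900
E ⇒ keep positive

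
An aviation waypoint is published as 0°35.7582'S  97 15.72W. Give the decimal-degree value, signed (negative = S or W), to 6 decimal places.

Latitude: 0 + 35.7582/60 = 0.5959700
S ⇒ negate
Longitude: 15.72′ = 0.262000°; total 97.2620000
W ⇒ negate

-0.595970, -97.262000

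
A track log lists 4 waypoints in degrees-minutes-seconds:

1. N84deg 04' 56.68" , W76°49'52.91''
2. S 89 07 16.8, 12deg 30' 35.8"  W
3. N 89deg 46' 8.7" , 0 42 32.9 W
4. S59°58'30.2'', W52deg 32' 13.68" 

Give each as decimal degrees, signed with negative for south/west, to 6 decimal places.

1. 84.082411, -76.831364
2. -89.121333, -12.509944
3. 89.769083, -0.709139
4. -59.975056, -52.537133

Point 1:
  Lat: 84° + 4/60 + 56.68/3600 = 84 + 0.066667 + 0.015744 = 84.0824111
  N → positive
  Lon: 76° + 49/60 + 52.91/3600 = 76 + 0.816667 + 0.014697 = 76.8313639
  W ⇒ negate
Point 2:
  Lat: 89 + 7/60 + 16.8/3600 = 89.1213333
  S ⇒ negate
  Lon: 30′ + 35.8″ = 30.59667′; 12 + 30.59667/60 = 12.5099444
  W ⇒ negate
Point 3:
  φ: 89° + 46/60 + 8.7/3600 = 89 + 0.766667 + 0.002417 = 89.7690833
  N → positive
  Longitude: 0 + 42/60 + 32.9/3600 = 0.7091389
  W → negative
Point 4:
  Lat: 59 + 58/60 + 30.2/3600 = 59.9750556
  hemisphere S, so the sign is −
  Lon: 52 + 32/60 + 13.68/3600 = 52.5371333
  W ⇒ negate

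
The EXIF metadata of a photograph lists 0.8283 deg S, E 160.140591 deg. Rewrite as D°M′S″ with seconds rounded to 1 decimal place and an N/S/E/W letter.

0°49′41.9″ S, 160°08′26.1″ E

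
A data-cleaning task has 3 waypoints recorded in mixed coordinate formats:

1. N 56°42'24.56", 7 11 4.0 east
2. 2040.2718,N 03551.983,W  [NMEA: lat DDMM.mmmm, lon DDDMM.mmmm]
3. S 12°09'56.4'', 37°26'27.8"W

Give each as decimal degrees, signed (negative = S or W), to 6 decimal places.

Point 1:
  Latitude: 56° + 42/60 + 24.56/3600 = 56 + 0.700000 + 0.006822 = 56.7068222
  N → positive
  Longitude: 11′ + 4″ = 11.06667′; 7 + 11.06667/60 = 7.1844444
  E → positive
Point 2:
  Latitude: degrees = first 2 digits = 20, minutes = 40.2718; 20 + 40.2718/60 = 20.6711967
  N ⇒ keep positive
  Longitude: degrees = first 3 digits = 35, minutes = 51.983; 35 + 51.983/60 = 35.8663833
  W ⇒ negate
Point 3:
  Latitude: 12° + 9/60 + 56.4/3600 = 12 + 0.150000 + 0.015667 = 12.1656667
  S → negative
  Lon: 26′ + 27.8″ = 26.46333′; 37 + 26.46333/60 = 37.4410556
  W ⇒ negate

1. 56.706822, 7.184444
2. 20.671197, -35.866383
3. -12.165667, -37.441056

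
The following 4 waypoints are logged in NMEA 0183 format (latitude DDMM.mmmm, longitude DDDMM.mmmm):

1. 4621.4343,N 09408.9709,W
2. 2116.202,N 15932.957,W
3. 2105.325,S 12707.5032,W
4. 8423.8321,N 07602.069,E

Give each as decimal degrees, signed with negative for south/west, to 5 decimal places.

1. 46.35724, -94.14952
2. 21.27003, -159.54928
3. -21.08875, -127.12505
4. 84.39720, 76.03448

Point 1:
  Lat: degrees = first 2 digits = 46, minutes = 21.4343; 46 + 21.4343/60 = 46.357238
  N ⇒ keep positive
  Longitude: degrees = first 3 digits = 94, minutes = 8.9709; 94 + 8.9709/60 = 94.149515
  hemisphere W, so the sign is −
Point 2:
  Latitude: degrees = first 2 digits = 21, minutes = 16.202; 21 + 16.202/60 = 21.270033
  N → positive
  Longitude: split at 3 digits → 159° and 32.957′; 159 + 32.957/60 = 159.549283
  W → negative
Point 3:
  Latitude: split at 2 digits → 21° and 5.325′; 21 + 5.325/60 = 21.088750
  S ⇒ negate
  Longitude: degrees = first 3 digits = 127, minutes = 7.5032; 127 + 7.5032/60 = 127.125053
  W → negative
Point 4:
  φ: degrees = first 2 digits = 84, minutes = 23.8321; 84 + 23.8321/60 = 84.397202
  N → positive
  Longitude: split at 3 digits → 076° and 2.069′; 76 + 2.069/60 = 76.034483
  E ⇒ keep positive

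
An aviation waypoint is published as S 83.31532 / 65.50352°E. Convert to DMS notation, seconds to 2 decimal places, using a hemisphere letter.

Lat: 0.315320° → 18.91920′; 0.91920 × 60 = 55.1520″
λ: whole degrees 65; 30.21120′ → 30′ and 12.6720″

83°18′55.15″ S, 65°30′12.67″ E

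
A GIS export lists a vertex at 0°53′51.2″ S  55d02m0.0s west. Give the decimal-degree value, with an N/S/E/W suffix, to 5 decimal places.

Latitude: 0 + 53/60 + 51.2/3600 = 0.897556
Longitude: 2′ + 0″ = 2.00000′; 55 + 2.00000/60 = 55.033333

0.89756° S, 55.03333° W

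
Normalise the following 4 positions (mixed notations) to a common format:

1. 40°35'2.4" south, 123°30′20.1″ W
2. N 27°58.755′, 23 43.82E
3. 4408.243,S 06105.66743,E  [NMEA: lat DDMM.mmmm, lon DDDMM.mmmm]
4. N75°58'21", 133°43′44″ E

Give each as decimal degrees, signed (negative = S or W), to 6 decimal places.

1. -40.584000, -123.505583
2. 27.979250, 23.730333
3. -44.137383, 61.094457
4. 75.972500, 133.728889

Point 1:
  φ: 35′ + 2.4″ = 35.04000′; 40 + 35.04000/60 = 40.5840000
  S → negative
  λ: 123° + 30/60 + 20.1/3600 = 123 + 0.500000 + 0.005583 = 123.5055833
  hemisphere W, so the sign is −
Point 2:
  Lat: 27 + 58.755/60 = 27.9792500
  N → positive
  Lon: 23 + 43.82/60 = 23.7303333
  E → positive
Point 3:
  Lat: split at 2 digits → 44° and 8.243′; 44 + 8.243/60 = 44.1373833
  S → negative
  λ: degrees = first 3 digits = 61, minutes = 5.66743; 61 + 5.66743/60 = 61.0944572
  E → positive
Point 4:
  φ: 58′ + 21″ = 58.35000′; 75 + 58.35000/60 = 75.9725000
  N ⇒ keep positive
  λ: 133 + 43/60 + 44/3600 = 133.7288889
  E → positive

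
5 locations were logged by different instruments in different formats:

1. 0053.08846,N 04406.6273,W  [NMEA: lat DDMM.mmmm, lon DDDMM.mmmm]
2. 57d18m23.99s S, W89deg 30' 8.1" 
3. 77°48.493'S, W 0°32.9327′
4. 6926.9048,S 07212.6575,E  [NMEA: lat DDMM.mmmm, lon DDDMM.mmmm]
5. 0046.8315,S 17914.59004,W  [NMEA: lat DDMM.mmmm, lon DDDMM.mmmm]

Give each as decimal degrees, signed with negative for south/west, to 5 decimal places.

Point 1:
  Latitude: degrees = first 2 digits = 0, minutes = 53.08846; 0 + 53.08846/60 = 0.884808
  N ⇒ keep positive
  Longitude: degrees = first 3 digits = 44, minutes = 6.6273; 44 + 6.6273/60 = 44.110455
  W → negative
Point 2:
  Latitude: 18′ + 23.99″ = 18.39983′; 57 + 18.39983/60 = 57.306664
  hemisphere S, so the sign is −
  λ: 89 + 30/60 + 8.1/3600 = 89.502250
  hemisphere W, so the sign is −
Point 3:
  φ: 48.493′ = 0.808217°; total 77.808217
  S → negative
  λ: 32.9327′ = 0.548878°; total 0.548878
  W ⇒ negate
Point 4:
  Lat: degrees = first 2 digits = 69, minutes = 26.9048; 69 + 26.9048/60 = 69.448413
  S ⇒ negate
  Lon: degrees = first 3 digits = 72, minutes = 12.6575; 72 + 12.6575/60 = 72.210958
  E ⇒ keep positive
Point 5:
  φ: degrees = first 2 digits = 0, minutes = 46.8315; 0 + 46.8315/60 = 0.780525
  S → negative
  λ: split at 3 digits → 179° and 14.59004′; 179 + 14.59004/60 = 179.243167
  hemisphere W, so the sign is −

1. 0.88481, -44.11046
2. -57.30666, -89.50225
3. -77.80822, -0.54888
4. -69.44841, 72.21096
5. -0.78053, -179.24317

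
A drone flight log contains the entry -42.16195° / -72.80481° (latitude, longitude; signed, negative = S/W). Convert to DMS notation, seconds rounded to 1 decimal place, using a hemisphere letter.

Latitude is negative → S; |value| = 42.161950
φ: whole degrees 42; 9.71700′ → 9′ and 43.020″
Longitude is negative → W; |value| = 72.804810
λ: 0.804810 × 60 = 48.28860′ → 48′, remainder × 60 = 17.316″

42°09′43.0″ S, 72°48′17.3″ W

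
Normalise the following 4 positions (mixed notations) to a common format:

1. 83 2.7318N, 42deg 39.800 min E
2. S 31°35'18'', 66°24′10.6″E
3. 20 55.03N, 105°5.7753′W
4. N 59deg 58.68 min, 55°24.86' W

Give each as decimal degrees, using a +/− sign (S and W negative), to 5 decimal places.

Point 1:
  Latitude: 2.7318′ = 0.045530°; total 83.045530
  N → positive
  Longitude: 42 + 39.8/60 = 42.663333
  E ⇒ keep positive
Point 2:
  φ: 35′ + 18″ = 35.30000′; 31 + 35.30000/60 = 31.588333
  S ⇒ negate
  Lon: 66 + 24/60 + 10.6/3600 = 66.402944
  E → positive
Point 3:
  Lat: 20 + 55.03/60 = 20.917167
  N → positive
  Longitude: 105 + 5.7753/60 = 105.096255
  W → negative
Point 4:
  φ: 59 + 58.68/60 = 59.978000
  N → positive
  λ: 24.86′ = 0.414333°; total 55.414333
  W → negative

1. 83.04553, 42.66333
2. -31.58833, 66.40294
3. 20.91717, -105.09626
4. 59.97800, -55.41433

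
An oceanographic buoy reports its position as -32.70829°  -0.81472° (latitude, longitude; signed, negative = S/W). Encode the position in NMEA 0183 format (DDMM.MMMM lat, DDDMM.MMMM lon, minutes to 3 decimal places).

3242.497,S / 00048.883,W

Latitude is negative → S; |value| = 32.708290
Latitude: 32° + 0.708290 × 60 = 32° 42.49740′
Longitude is negative → W; |value| = 0.814720
Lon: minutes = (0.814720 − 0) × 60 = 48.88320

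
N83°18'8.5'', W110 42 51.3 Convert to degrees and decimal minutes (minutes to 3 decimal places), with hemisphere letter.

Lat: seconds/60 = 0.14167; minutes = 18 + 0.14167 = 18.14167
Longitude: seconds/60 = 0.85500; minutes = 42 + 0.85500 = 42.85500

83° 18.142′ N, 110° 42.855′ W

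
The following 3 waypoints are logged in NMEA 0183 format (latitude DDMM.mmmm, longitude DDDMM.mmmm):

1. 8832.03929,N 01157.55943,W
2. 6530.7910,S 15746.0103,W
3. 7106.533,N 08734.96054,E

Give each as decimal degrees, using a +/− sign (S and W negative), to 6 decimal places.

1. 88.533988, -11.959324
2. -65.513183, -157.766838
3. 71.108883, 87.582676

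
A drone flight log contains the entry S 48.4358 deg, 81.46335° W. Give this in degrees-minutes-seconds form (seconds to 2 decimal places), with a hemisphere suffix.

48°26′8.88″ S, 81°27′48.06″ W

Lat: whole degrees 48; 26.14800′ → 26′ and 8.8800″
λ: whole degrees 81; 27.80100′ → 27′ and 48.0600″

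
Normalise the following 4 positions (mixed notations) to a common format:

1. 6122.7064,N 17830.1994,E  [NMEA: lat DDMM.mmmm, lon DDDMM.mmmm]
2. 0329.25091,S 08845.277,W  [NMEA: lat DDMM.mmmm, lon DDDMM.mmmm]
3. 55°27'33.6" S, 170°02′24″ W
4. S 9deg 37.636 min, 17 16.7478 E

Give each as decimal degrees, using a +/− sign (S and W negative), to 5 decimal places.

1. 61.37844, 178.50332
2. -3.48752, -88.75462
3. -55.45933, -170.04000
4. -9.62727, 17.27913

Point 1:
  Lat: split at 2 digits → 61° and 22.7064′; 61 + 22.7064/60 = 61.378440
  N → positive
  λ: split at 3 digits → 178° and 30.1994′; 178 + 30.1994/60 = 178.503323
  E → positive
Point 2:
  Lat: degrees = first 2 digits = 3, minutes = 29.25091; 3 + 29.25091/60 = 3.487515
  S → negative
  Lon: split at 3 digits → 088° and 45.277′; 88 + 45.277/60 = 88.754617
  W ⇒ negate
Point 3:
  Lat: 55° + 27/60 + 33.6/3600 = 55 + 0.450000 + 0.009333 = 55.459333
  S → negative
  Longitude: 170° + 2/60 + 24/3600 = 170 + 0.033333 + 0.006667 = 170.040000
  W → negative
Point 4:
  Latitude: 37.636′ = 0.627267°; total 9.627267
  S ⇒ negate
  Longitude: 16.7478′ = 0.279130°; total 17.279130
  E ⇒ keep positive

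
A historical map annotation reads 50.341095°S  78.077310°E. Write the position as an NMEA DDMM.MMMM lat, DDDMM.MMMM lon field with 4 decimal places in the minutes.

Lat: 50° + 0.341095 × 60 = 50° 20.465700′
λ: fractional part 0.077310 → 4.638600 minutes

5020.4657,S / 07804.6386,E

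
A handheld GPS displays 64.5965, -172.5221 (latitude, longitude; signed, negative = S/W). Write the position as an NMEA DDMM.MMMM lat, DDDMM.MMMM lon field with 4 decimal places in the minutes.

6435.7900,N / 17231.3260,W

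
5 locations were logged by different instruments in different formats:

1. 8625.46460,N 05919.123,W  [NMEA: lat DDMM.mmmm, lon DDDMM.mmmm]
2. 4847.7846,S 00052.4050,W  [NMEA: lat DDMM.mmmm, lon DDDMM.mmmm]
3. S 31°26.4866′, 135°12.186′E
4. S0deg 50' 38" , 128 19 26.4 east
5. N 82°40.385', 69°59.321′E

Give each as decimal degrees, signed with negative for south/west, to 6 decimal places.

1. 86.424410, -59.318717
2. -48.796410, -0.873417
3. -31.441443, 135.203100
4. -0.843889, 128.324000
5. 82.673083, 69.988683

Point 1:
  Lat: degrees = first 2 digits = 86, minutes = 25.4646; 86 + 25.4646/60 = 86.4244100
  N ⇒ keep positive
  Lon: split at 3 digits → 059° and 19.123′; 59 + 19.123/60 = 59.3187167
  W → negative
Point 2:
  Latitude: split at 2 digits → 48° and 47.7846′; 48 + 47.7846/60 = 48.7964100
  hemisphere S, so the sign is −
  Lon: degrees = first 3 digits = 0, minutes = 52.405; 0 + 52.405/60 = 0.8734167
  W ⇒ negate
Point 3:
  Lat: 26.4866′ = 0.441443°; total 31.4414433
  S ⇒ negate
  λ: 12.186′ = 0.203100°; total 135.2031000
  E → positive
Point 4:
  Lat: 50′ + 38″ = 50.63333′; 0 + 50.63333/60 = 0.8438889
  hemisphere S, so the sign is −
  Longitude: 128° + 19/60 + 26.4/3600 = 128 + 0.316667 + 0.007333 = 128.3240000
  E ⇒ keep positive
Point 5:
  Latitude: 82 + 40.385/60 = 82.6730833
  N → positive
  λ: 59.321′ = 0.988683°; total 69.9886833
  E ⇒ keep positive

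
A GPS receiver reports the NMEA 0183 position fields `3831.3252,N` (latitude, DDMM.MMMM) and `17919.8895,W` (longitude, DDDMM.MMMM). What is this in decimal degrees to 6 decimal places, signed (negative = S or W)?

38.522087, -179.331492

φ: split at 2 digits → 38° and 31.3252′; 38 + 31.3252/60 = 38.5220867
N ⇒ keep positive
λ: degrees = first 3 digits = 179, minutes = 19.8895; 179 + 19.8895/60 = 179.3314917
W ⇒ negate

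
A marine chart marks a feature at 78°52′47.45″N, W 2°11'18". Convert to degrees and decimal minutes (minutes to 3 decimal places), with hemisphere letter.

Lat: seconds/60 = 0.79083; minutes = 52 + 0.79083 = 52.79083
Longitude: seconds/60 = 0.30000; minutes = 11 + 0.30000 = 11.30000

78° 52.791′ N, 2° 11.300′ W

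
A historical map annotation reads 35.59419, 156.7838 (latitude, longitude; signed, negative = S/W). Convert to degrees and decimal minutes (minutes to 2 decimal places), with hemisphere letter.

Lat: fractional part 0.594190 → 35.6514 minutes
Lon: minutes = (156.783800 − 156) × 60 = 47.0280

35° 35.65′ N, 156° 47.03′ E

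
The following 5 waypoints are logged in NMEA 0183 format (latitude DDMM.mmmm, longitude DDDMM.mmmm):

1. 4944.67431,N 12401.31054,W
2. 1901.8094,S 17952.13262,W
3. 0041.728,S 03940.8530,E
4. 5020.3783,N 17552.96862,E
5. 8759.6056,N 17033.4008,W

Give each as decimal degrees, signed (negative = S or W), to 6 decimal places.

1. 49.744572, -124.021842
2. -19.030157, -179.868877
3. -0.695467, 39.680883
4. 50.339638, 175.882810
5. 87.993427, -170.556680

Point 1:
  φ: split at 2 digits → 49° and 44.67431′; 49 + 44.67431/60 = 49.7445718
  N → positive
  λ: degrees = first 3 digits = 124, minutes = 1.31054; 124 + 1.31054/60 = 124.0218423
  hemisphere W, so the sign is −
Point 2:
  φ: split at 2 digits → 19° and 1.8094′; 19 + 1.8094/60 = 19.0301567
  S ⇒ negate
  Longitude: degrees = first 3 digits = 179, minutes = 52.13262; 179 + 52.13262/60 = 179.8688770
  hemisphere W, so the sign is −
Point 3:
  Lat: split at 2 digits → 00° and 41.728′; 0 + 41.728/60 = 0.6954667
  S → negative
  Longitude: degrees = first 3 digits = 39, minutes = 40.853; 39 + 40.853/60 = 39.6808833
  E → positive
Point 4:
  φ: split at 2 digits → 50° and 20.3783′; 50 + 20.3783/60 = 50.3396383
  N ⇒ keep positive
  λ: degrees = first 3 digits = 175, minutes = 52.96862; 175 + 52.96862/60 = 175.8828103
  E ⇒ keep positive
Point 5:
  Lat: split at 2 digits → 87° and 59.6056′; 87 + 59.6056/60 = 87.9934267
  N ⇒ keep positive
  Longitude: split at 3 digits → 170° and 33.4008′; 170 + 33.4008/60 = 170.5566800
  hemisphere W, so the sign is −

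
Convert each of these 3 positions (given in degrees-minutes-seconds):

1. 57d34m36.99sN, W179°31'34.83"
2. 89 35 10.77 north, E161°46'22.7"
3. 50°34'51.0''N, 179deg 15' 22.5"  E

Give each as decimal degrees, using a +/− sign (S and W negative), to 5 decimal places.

1. 57.57694, -179.52634
2. 89.58633, 161.77297
3. 50.58083, 179.25625

Point 1:
  Latitude: 57 + 34/60 + 36.99/3600 = 57.576942
  N → positive
  Longitude: 179 + 31/60 + 34.83/3600 = 179.526342
  W ⇒ negate
Point 2:
  φ: 89° + 35/60 + 10.77/3600 = 89 + 0.583333 + 0.002992 = 89.586325
  N → positive
  λ: 46′ + 22.7″ = 46.37833′; 161 + 46.37833/60 = 161.772972
  E → positive
Point 3:
  Lat: 50 + 34/60 + 51/3600 = 50.580833
  N → positive
  Longitude: 179 + 15/60 + 22.5/3600 = 179.256250
  E ⇒ keep positive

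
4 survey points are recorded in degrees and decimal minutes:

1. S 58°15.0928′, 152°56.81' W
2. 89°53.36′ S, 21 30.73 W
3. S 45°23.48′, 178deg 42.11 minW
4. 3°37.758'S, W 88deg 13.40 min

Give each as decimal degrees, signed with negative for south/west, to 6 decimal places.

Point 1:
  φ: 15.0928′ = 0.251547°; total 58.2515467
  hemisphere S, so the sign is −
  Longitude: 56.81′ = 0.946833°; total 152.9468333
  hemisphere W, so the sign is −
Point 2:
  Latitude: 53.36′ = 0.889333°; total 89.8893333
  hemisphere S, so the sign is −
  Lon: 30.73′ = 0.512167°; total 21.5121667
  W ⇒ negate
Point 3:
  Latitude: 23.48′ = 0.391333°; total 45.3913333
  hemisphere S, so the sign is −
  Longitude: 42.11′ = 0.701833°; total 178.7018333
  W → negative
Point 4:
  Lat: 3 + 37.758/60 = 3.6293000
  S → negative
  Longitude: 13.4′ = 0.223333°; total 88.2233333
  hemisphere W, so the sign is −

1. -58.251547, -152.946833
2. -89.889333, -21.512167
3. -45.391333, -178.701833
4. -3.629300, -88.223333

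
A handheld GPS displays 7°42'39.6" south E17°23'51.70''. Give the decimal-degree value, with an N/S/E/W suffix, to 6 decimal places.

φ: 7° + 42/60 + 39.6/3600 = 7 + 0.700000 + 0.011000 = 7.7110000
Lon: 23′ + 51.7″ = 23.86167′; 17 + 23.86167/60 = 17.3976944

7.711000° S, 17.397694° E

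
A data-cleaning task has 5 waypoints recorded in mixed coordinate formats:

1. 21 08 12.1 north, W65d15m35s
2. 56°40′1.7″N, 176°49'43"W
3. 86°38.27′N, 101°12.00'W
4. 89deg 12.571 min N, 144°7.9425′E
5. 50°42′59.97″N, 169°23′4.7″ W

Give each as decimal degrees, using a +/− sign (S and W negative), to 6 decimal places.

1. 21.136694, -65.259722
2. 56.667139, -176.828611
3. 86.637833, -101.200000
4. 89.209517, 144.132375
5. 50.716658, -169.384639

Point 1:
  Lat: 8′ + 12.1″ = 8.20167′; 21 + 8.20167/60 = 21.1366944
  N → positive
  Lon: 65 + 15/60 + 35/3600 = 65.2597222
  hemisphere W, so the sign is −
Point 2:
  Lat: 40′ + 1.7″ = 40.02833′; 56 + 40.02833/60 = 56.6671389
  N → positive
  λ: 176 + 49/60 + 43/3600 = 176.8286111
  hemisphere W, so the sign is −
Point 3:
  φ: 38.27′ = 0.637833°; total 86.6378333
  N → positive
  Longitude: 101 + 12/60 = 101.2000000
  hemisphere W, so the sign is −
Point 4:
  Lat: 89 + 12.571/60 = 89.2095167
  N ⇒ keep positive
  λ: 7.9425′ = 0.132375°; total 144.1323750
  E → positive
Point 5:
  φ: 42′ + 59.97″ = 42.99950′; 50 + 42.99950/60 = 50.7166583
  N → positive
  Lon: 169 + 23/60 + 4.7/3600 = 169.3846389
  hemisphere W, so the sign is −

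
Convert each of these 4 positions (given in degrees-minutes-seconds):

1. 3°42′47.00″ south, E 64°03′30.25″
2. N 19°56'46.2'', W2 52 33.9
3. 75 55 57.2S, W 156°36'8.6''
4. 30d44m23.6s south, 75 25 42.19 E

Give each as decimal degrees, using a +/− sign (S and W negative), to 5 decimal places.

1. -3.71306, 64.05840
2. 19.94617, -2.87608
3. -75.93256, -156.60239
4. -30.73989, 75.42839

Point 1:
  φ: 3 + 42/60 + 47/3600 = 3.713056
  S → negative
  Lon: 64° + 3/60 + 30.25/3600 = 64 + 0.050000 + 0.008403 = 64.058403
  E → positive
Point 2:
  φ: 19° + 56/60 + 46.2/3600 = 19 + 0.933333 + 0.012833 = 19.946167
  N ⇒ keep positive
  λ: 52′ + 33.9″ = 52.56500′; 2 + 52.56500/60 = 2.876083
  hemisphere W, so the sign is −
Point 3:
  φ: 75° + 55/60 + 57.2/3600 = 75 + 0.916667 + 0.015889 = 75.932556
  S → negative
  λ: 36′ + 8.6″ = 36.14333′; 156 + 36.14333/60 = 156.602389
  hemisphere W, so the sign is −
Point 4:
  Lat: 30 + 44/60 + 23.6/3600 = 30.739889
  hemisphere S, so the sign is −
  λ: 25′ + 42.19″ = 25.70317′; 75 + 25.70317/60 = 75.428386
  E ⇒ keep positive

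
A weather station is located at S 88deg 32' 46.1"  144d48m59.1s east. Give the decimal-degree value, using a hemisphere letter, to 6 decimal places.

88.546139° S, 144.816417° E

Lat: 88 + 32/60 + 46.1/3600 = 88.5461389
Longitude: 144 + 48/60 + 59.1/3600 = 144.8164167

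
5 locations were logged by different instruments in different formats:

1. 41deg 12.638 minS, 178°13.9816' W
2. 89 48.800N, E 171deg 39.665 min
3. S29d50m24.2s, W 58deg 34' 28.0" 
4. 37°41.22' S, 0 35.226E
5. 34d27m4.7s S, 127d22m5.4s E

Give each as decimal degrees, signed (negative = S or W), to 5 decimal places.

1. -41.21063, -178.23303
2. 89.81333, 171.66108
3. -29.84006, -58.57444
4. -37.68700, 0.58710
5. -34.45131, 127.36817

Point 1:
  Latitude: 12.638′ = 0.210633°; total 41.210633
  S → negative
  Lon: 13.9816′ = 0.233027°; total 178.233027
  W ⇒ negate
Point 2:
  Lat: 89 + 48.8/60 = 89.813333
  N → positive
  Lon: 171 + 39.665/60 = 171.661083
  E ⇒ keep positive
Point 3:
  Lat: 50′ + 24.2″ = 50.40333′; 29 + 50.40333/60 = 29.840056
  S ⇒ negate
  Longitude: 58 + 34/60 + 28/3600 = 58.574444
  W → negative
Point 4:
  Lat: 37 + 41.22/60 = 37.687000
  S ⇒ negate
  Lon: 35.226′ = 0.587100°; total 0.587100
  E ⇒ keep positive
Point 5:
  Lat: 34 + 27/60 + 4.7/3600 = 34.451306
  hemisphere S, so the sign is −
  Longitude: 127 + 22/60 + 5.4/3600 = 127.368167
  E ⇒ keep positive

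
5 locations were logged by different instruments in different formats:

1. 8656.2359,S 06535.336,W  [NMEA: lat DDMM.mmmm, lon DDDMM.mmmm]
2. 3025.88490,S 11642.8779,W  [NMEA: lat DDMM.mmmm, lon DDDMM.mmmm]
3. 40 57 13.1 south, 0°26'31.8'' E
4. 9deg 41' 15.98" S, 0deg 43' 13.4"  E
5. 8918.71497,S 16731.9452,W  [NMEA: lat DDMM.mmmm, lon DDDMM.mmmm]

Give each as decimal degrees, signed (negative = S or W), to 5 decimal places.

1. -86.93727, -65.58893
2. -30.43142, -116.71463
3. -40.95364, 0.44217
4. -9.68777, 0.72039
5. -89.31192, -167.53242

Point 1:
  Lat: degrees = first 2 digits = 86, minutes = 56.2359; 86 + 56.2359/60 = 86.937265
  hemisphere S, so the sign is −
  Lon: split at 3 digits → 065° and 35.336′; 65 + 35.336/60 = 65.588933
  W → negative
Point 2:
  φ: split at 2 digits → 30° and 25.8849′; 30 + 25.8849/60 = 30.431415
  S ⇒ negate
  Longitude: split at 3 digits → 116° and 42.8779′; 116 + 42.8779/60 = 116.714632
  hemisphere W, so the sign is −
Point 3:
  φ: 40 + 57/60 + 13.1/3600 = 40.953639
  S ⇒ negate
  Lon: 0° + 26/60 + 31.8/3600 = 0 + 0.433333 + 0.008833 = 0.442167
  E → positive
Point 4:
  Lat: 41′ + 15.98″ = 41.26633′; 9 + 41.26633/60 = 9.687772
  S → negative
  λ: 0° + 43/60 + 13.4/3600 = 0 + 0.716667 + 0.003722 = 0.720389
  E ⇒ keep positive
Point 5:
  Lat: split at 2 digits → 89° and 18.71497′; 89 + 18.71497/60 = 89.311916
  hemisphere S, so the sign is −
  Lon: split at 3 digits → 167° and 31.9452′; 167 + 31.9452/60 = 167.532420
  W ⇒ negate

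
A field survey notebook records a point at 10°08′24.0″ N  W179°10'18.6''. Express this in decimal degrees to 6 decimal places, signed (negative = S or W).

φ: 10 + 8/60 + 24/3600 = 10.1400000
N → positive
Lon: 179° + 10/60 + 18.6/3600 = 179 + 0.166667 + 0.005167 = 179.1718333
W → negative

10.140000, -179.171833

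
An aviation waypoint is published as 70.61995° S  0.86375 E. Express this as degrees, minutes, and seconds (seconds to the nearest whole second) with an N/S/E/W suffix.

70°37′12″ S, 0°51′50″ E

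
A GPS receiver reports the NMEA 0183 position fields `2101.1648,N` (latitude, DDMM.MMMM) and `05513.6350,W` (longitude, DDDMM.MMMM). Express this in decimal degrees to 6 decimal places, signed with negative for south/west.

Lat: split at 2 digits → 21° and 1.1648′; 21 + 1.1648/60 = 21.0194133
N ⇒ keep positive
Longitude: split at 3 digits → 055° and 13.635′; 55 + 13.635/60 = 55.2272500
W → negative

21.019413, -55.227250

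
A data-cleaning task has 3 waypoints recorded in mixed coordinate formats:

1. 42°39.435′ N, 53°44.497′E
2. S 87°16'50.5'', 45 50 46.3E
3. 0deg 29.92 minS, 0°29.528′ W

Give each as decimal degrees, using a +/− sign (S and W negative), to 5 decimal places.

Point 1:
  φ: 42 + 39.435/60 = 42.657250
  N ⇒ keep positive
  Longitude: 44.497′ = 0.741617°; total 53.741617
  E ⇒ keep positive
Point 2:
  Lat: 16′ + 50.5″ = 16.84167′; 87 + 16.84167/60 = 87.280694
  S → negative
  λ: 45 + 50/60 + 46.3/3600 = 45.846194
  E → positive
Point 3:
  Latitude: 0 + 29.92/60 = 0.498667
  hemisphere S, so the sign is −
  Longitude: 29.528′ = 0.492133°; total 0.492133
  W → negative

1. 42.65725, 53.74162
2. -87.28069, 45.84619
3. -0.49867, -0.49213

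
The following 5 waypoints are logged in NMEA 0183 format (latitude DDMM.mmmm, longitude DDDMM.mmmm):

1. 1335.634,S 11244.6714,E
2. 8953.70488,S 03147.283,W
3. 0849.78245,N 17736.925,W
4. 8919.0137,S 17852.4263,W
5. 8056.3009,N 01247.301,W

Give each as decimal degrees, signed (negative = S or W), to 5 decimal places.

1. -13.59390, 112.74452
2. -89.89508, -31.78805
3. 8.82971, -177.61542
4. -89.31690, -178.87377
5. 80.93835, -12.78835

Point 1:
  Lat: degrees = first 2 digits = 13, minutes = 35.634; 13 + 35.634/60 = 13.593900
  S → negative
  Longitude: degrees = first 3 digits = 112, minutes = 44.6714; 112 + 44.6714/60 = 112.744523
  E → positive
Point 2:
  Latitude: degrees = first 2 digits = 89, minutes = 53.70488; 89 + 53.70488/60 = 89.895081
  hemisphere S, so the sign is −
  Longitude: degrees = first 3 digits = 31, minutes = 47.283; 31 + 47.283/60 = 31.788050
  hemisphere W, so the sign is −
Point 3:
  φ: split at 2 digits → 08° and 49.78245′; 8 + 49.78245/60 = 8.829708
  N → positive
  Lon: split at 3 digits → 177° and 36.925′; 177 + 36.925/60 = 177.615417
  hemisphere W, so the sign is −
Point 4:
  Latitude: degrees = first 2 digits = 89, minutes = 19.0137; 89 + 19.0137/60 = 89.316895
  S ⇒ negate
  Lon: degrees = first 3 digits = 178, minutes = 52.4263; 178 + 52.4263/60 = 178.873772
  W → negative
Point 5:
  φ: degrees = first 2 digits = 80, minutes = 56.3009; 80 + 56.3009/60 = 80.938348
  N ⇒ keep positive
  λ: split at 3 digits → 012° and 47.301′; 12 + 47.301/60 = 12.788350
  hemisphere W, so the sign is −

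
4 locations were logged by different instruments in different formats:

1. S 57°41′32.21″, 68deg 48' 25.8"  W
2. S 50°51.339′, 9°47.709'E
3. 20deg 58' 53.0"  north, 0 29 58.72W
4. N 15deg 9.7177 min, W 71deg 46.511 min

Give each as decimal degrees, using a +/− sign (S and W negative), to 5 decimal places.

1. -57.69228, -68.80717
2. -50.85565, 9.79515
3. 20.98139, -0.49964
4. 15.16196, -71.77518

Point 1:
  Lat: 57 + 41/60 + 32.21/3600 = 57.692281
  S → negative
  λ: 48′ + 25.8″ = 48.43000′; 68 + 48.43000/60 = 68.807167
  hemisphere W, so the sign is −
Point 2:
  φ: 50 + 51.339/60 = 50.855650
  S ⇒ negate
  λ: 9 + 47.709/60 = 9.795150
  E ⇒ keep positive
Point 3:
  Latitude: 20° + 58/60 + 53/3600 = 20 + 0.966667 + 0.014722 = 20.981389
  N → positive
  λ: 0° + 29/60 + 58.72/3600 = 0 + 0.483333 + 0.016311 = 0.499644
  hemisphere W, so the sign is −
Point 4:
  Latitude: 15 + 9.7177/60 = 15.161962
  N → positive
  Longitude: 46.511′ = 0.775183°; total 71.775183
  W → negative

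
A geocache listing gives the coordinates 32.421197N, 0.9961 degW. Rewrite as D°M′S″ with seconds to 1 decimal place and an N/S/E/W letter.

Lat: 0.421197° → 25.27182′; 0.27182 × 60 = 16.309″
Lon: 0.996100° → 59.76600′; 0.76600 × 60 = 45.960″

32°25′16.3″ N, 0°59′46.0″ W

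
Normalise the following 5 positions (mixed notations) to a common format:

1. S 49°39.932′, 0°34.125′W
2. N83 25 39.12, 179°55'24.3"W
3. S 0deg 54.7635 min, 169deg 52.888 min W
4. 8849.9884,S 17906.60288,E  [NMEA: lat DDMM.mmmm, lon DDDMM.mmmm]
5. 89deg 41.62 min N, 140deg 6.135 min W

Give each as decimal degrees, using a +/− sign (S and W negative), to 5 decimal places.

Point 1:
  Latitude: 39.932′ = 0.665533°; total 49.665533
  S → negative
  Lon: 34.125′ = 0.568750°; total 0.568750
  W ⇒ negate
Point 2:
  Lat: 83° + 25/60 + 39.12/3600 = 83 + 0.416667 + 0.010867 = 83.427533
  N ⇒ keep positive
  λ: 179 + 55/60 + 24.3/3600 = 179.923417
  W ⇒ negate
Point 3:
  Latitude: 0 + 54.7635/60 = 0.912725
  S → negative
  λ: 169 + 52.888/60 = 169.881467
  hemisphere W, so the sign is −
Point 4:
  φ: split at 2 digits → 88° and 49.9884′; 88 + 49.9884/60 = 88.833140
  S ⇒ negate
  λ: split at 3 digits → 179° and 6.60288′; 179 + 6.60288/60 = 179.110048
  E → positive
Point 5:
  Latitude: 41.62′ = 0.693667°; total 89.693667
  N → positive
  λ: 140 + 6.135/60 = 140.102250
  W → negative

1. -49.66553, -0.56875
2. 83.42753, -179.92342
3. -0.91273, -169.88147
4. -88.83314, 179.11005
5. 89.69367, -140.10225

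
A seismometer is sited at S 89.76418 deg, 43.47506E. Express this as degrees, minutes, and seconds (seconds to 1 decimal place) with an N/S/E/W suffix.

89°45′51.0″ S, 43°28′30.2″ E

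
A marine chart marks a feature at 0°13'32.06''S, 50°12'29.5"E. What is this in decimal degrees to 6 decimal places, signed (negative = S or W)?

-0.225572, 50.208194

φ: 0° + 13/60 + 32.06/3600 = 0 + 0.216667 + 0.008906 = 0.2255722
hemisphere S, so the sign is −
Longitude: 50° + 12/60 + 29.5/3600 = 50 + 0.200000 + 0.008194 = 50.2081944
E ⇒ keep positive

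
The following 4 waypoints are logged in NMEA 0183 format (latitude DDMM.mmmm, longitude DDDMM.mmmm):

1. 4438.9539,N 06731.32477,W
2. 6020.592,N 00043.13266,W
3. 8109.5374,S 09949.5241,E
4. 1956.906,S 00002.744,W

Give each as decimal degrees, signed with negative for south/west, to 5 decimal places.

1. 44.64923, -67.52208
2. 60.34320, -0.71888
3. -81.15896, 99.82540
4. -19.94843, -0.04573

Point 1:
  φ: split at 2 digits → 44° and 38.9539′; 44 + 38.9539/60 = 44.649232
  N → positive
  Lon: split at 3 digits → 067° and 31.32477′; 67 + 31.32477/60 = 67.522080
  W ⇒ negate
Point 2:
  φ: degrees = first 2 digits = 60, minutes = 20.592; 60 + 20.592/60 = 60.343200
  N → positive
  λ: degrees = first 3 digits = 0, minutes = 43.13266; 0 + 43.13266/60 = 0.718878
  hemisphere W, so the sign is −
Point 3:
  Lat: degrees = first 2 digits = 81, minutes = 9.5374; 81 + 9.5374/60 = 81.158957
  hemisphere S, so the sign is −
  Lon: degrees = first 3 digits = 99, minutes = 49.5241; 99 + 49.5241/60 = 99.825402
  E ⇒ keep positive
Point 4:
  φ: degrees = first 2 digits = 19, minutes = 56.906; 19 + 56.906/60 = 19.948433
  S → negative
  λ: split at 3 digits → 000° and 2.744′; 0 + 2.744/60 = 0.045733
  hemisphere W, so the sign is −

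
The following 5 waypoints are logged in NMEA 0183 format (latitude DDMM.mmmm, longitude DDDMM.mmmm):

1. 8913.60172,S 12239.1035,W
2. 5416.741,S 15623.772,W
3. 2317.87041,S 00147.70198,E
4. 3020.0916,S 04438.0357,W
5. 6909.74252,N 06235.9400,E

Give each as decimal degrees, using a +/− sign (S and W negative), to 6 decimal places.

1. -89.226695, -122.651725
2. -54.279017, -156.396200
3. -23.297840, 1.795033
4. -30.334860, -44.633928
5. 69.162375, 62.599000

Point 1:
  φ: split at 2 digits → 89° and 13.60172′; 89 + 13.60172/60 = 89.2266953
  S → negative
  λ: split at 3 digits → 122° and 39.1035′; 122 + 39.1035/60 = 122.6517250
  W → negative
Point 2:
  Lat: split at 2 digits → 54° and 16.741′; 54 + 16.741/60 = 54.2790167
  hemisphere S, so the sign is −
  Longitude: split at 3 digits → 156° and 23.772′; 156 + 23.772/60 = 156.3962000
  W ⇒ negate
Point 3:
  Latitude: split at 2 digits → 23° and 17.87041′; 23 + 17.87041/60 = 23.2978402
  S → negative
  Lon: split at 3 digits → 001° and 47.70198′; 1 + 47.70198/60 = 1.7950330
  E ⇒ keep positive
Point 4:
  Latitude: degrees = first 2 digits = 30, minutes = 20.0916; 30 + 20.0916/60 = 30.3348600
  S ⇒ negate
  λ: split at 3 digits → 044° and 38.0357′; 44 + 38.0357/60 = 44.6339283
  hemisphere W, so the sign is −
Point 5:
  Latitude: split at 2 digits → 69° and 9.74252′; 69 + 9.74252/60 = 69.1623753
  N ⇒ keep positive
  Lon: split at 3 digits → 062° and 35.94′; 62 + 35.94/60 = 62.5990000
  E → positive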